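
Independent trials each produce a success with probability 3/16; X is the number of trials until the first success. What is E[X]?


For geometric (trials until first success), E[X] = 1/p = 1/(3/16) = 16/3

16/3


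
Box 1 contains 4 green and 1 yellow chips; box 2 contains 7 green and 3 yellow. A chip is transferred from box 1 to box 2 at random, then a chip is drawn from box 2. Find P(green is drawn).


P(transfer green) = 4/5; P(transfer yellow) = 1/5
If green transferred: Urn II has 8 green of 11, so P(green|green moved) = 8/11
If yellow transferred: Urn II has 7 green of 11, so P(green|yellow moved) = 7/11
By total probability: P(green) = 4/5*8/11 + 1/5*7/11 = 39/55

39/55


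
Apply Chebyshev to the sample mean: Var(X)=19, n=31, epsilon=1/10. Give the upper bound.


Var(Xbar) = Var(X)/n = 19/31
Chebyshev: P(|Xbar-mu| >= 1/10) <= Var(Xbar)/(1/10)^2 = (19/31)/(1/100) = 1900/31
Bound exceeds 1, so trivial bound: 1

1


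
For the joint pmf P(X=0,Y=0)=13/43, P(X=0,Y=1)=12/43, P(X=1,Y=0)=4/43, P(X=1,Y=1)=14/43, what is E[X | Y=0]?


P(Y=0) = 17/43
E[X|Y=0] = (0*13 + 1*4)/17 = 4/17

4/17


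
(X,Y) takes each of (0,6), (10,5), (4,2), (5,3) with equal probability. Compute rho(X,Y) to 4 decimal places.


Cov(X,Y) = -0.7500, Var(X) = 12.6875, Var(Y) = 2.5000
rho = Cov/(sqrt(VarX)*sqrt(VarY)) = -0.1332

-0.1332


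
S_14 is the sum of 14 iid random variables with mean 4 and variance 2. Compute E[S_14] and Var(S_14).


E[S_n] = n*mu = 14*4 = 56
Var(S_n) = n*sigma^2 = 14*2 = 28

E[S_14]=56, Var(S_14)=28


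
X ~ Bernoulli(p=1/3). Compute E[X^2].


For Bernoulli: X in {0,1}
E[X^2] = 0^2*(1-1/3) + 1^2*1/3 = 1/3

1/3


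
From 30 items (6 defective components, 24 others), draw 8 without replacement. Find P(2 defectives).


P(X=2) = C(6,2)*C(24,6) / C(30,8)
= 15*134596 / 5852925
= 2018940/5852925 = 5852/16965

5852/16965


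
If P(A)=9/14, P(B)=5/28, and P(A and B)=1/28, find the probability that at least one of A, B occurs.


P(A∪B) = P(A) + P(B) - P(A∩B)
= 9/14 + 5/28 - 1/28 = 11/14

11/14


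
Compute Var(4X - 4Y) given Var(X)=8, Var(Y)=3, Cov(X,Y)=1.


Var(4X - 4Y) = 4^2*Var(X) + (-4)^2*Var(Y) + 2*4*(-4)*Cov(X,Y)
= 16*8 + 16*3 - 32*1
= 128 + 48 - 32 = 144

144


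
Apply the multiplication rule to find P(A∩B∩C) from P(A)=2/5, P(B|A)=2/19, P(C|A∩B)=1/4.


P(A∩B∩C) = P(A) * P(B|A) * P(C|A∩B)
= 2/5 * 2/19 * 1/4
= 4/95 * 1/4 = 1/95

1/95


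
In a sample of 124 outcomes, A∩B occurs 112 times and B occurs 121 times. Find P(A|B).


P(A|B) = P(A∩B)/P(B) = (112/124)/(121/124) = 112/121

112/121


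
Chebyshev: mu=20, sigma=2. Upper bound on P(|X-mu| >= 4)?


k = 4/2 = 2
Chebyshev: P(|X-mu| >= k*sigma) <= 1/k^2 = 1/2^2 = 1/4

1/4


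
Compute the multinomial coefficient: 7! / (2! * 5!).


7! = 5040
Denominator: 2!=2 * 5!=120
Coefficient = 5040 / 240 = 21

21


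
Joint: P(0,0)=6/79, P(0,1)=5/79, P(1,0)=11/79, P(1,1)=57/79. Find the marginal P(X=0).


P(X=0) = P(0,0)+P(0,1) = 6/79 + 5/79 = 11/79

11/79


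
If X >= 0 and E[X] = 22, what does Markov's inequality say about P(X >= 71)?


Markov: P(X >= a) <= E[X]/a
P(X >= 71) <= 22/71

22/71


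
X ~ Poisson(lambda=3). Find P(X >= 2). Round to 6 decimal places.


P(X>=2) = 1 - P(X<=1) = 1 - (e^(-3)*3^0/0! + e^(-3)*3^1/1!)
≈ 1 - (0.0497870684 + 0.1493612051)
= 1 - 0.1991482735 = 0.8008517265
≈ 0.800852

0.800852


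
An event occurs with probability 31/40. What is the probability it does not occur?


P(A') = 1 - P(A) = 1 - 31/40 = 9/40

9/40


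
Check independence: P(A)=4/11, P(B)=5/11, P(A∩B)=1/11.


P(A)*P(B) = 4/11*5/11 = 20/121
P(A∩B) = 1/11 != 20/121, so not independent

No, A and B are not independent


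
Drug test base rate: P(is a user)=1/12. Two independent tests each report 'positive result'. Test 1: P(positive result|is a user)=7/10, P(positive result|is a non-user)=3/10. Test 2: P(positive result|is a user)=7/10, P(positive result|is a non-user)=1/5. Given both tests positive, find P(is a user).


After test 1: P(+) = 7/10*1/12 + 3/10*11/12 = 1/3
P(B|+) = (7/120)/(1/3) = 7/40
After test 2 (use post1 as new prior): P(+) = 7/10*7/40 + 1/5*33/40 = 23/80
P(B|+,+) = (49/400)/(23/80) = 49/115

49/115


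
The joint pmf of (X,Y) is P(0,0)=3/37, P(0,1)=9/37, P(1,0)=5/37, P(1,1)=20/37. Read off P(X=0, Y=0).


Read from table: P(X=0, Y=0) = 3/37

3/37


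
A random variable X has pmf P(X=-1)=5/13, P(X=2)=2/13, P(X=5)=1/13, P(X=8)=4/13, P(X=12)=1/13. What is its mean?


E[X] = sum(x * P(x))
= -1*5/13 + 2*2/13 + 5*1/13 + 8*4/13 + 12*1/13
= 48/13

48/13


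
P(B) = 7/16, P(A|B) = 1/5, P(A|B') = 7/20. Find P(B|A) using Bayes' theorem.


P(A) = P(A|B)P(B) + P(A|B')P(B') = 1/5*7/16 + 7/20*9/16 = 91/320
P(B|A) = P(A|B)P(B)/P(A) = (7/80)/(91/320) = 4/13

4/13


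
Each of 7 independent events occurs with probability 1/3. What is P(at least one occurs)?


P(at least one) = 1 - P(none)
P(none) = (1 - 1/3)^7 = (2/3)^7 = 128/2187
P(at least one) = 1 - 128/2187 = 2059/2187

2059/2187


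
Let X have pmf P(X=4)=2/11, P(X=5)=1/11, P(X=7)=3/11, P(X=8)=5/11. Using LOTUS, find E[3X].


E[3X] = sum(g(x)*P(x))
= 12*2/11 + 15*1/11 + 21*3/11 + 24*5/11
= 222/11

222/11


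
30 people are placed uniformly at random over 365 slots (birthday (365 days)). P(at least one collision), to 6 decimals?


P(all different) = prod((365-i)/365 for i=0..29) = 0.293684
P(at least one match) = 1 - 0.293684 = 0.706316

0.706316


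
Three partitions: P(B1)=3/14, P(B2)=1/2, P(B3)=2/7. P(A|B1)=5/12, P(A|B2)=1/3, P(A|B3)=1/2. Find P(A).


P(A) = P(A|B1)P(B1) + P(A|B2)P(B2) + P(A|B3)P(B3)
= 5/12*3/14 + 1/3*1/2 + 1/2*2/7
= 5/56 + 1/6 + 1/7 = 67/168

67/168


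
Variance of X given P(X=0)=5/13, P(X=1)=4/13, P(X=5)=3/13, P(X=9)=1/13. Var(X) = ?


E[X] = 28/13, E[X^2] = 160/13
Var(X) = E[X^2] - (E[X])^2 = 160/13 - (28/13)^2 = 1296/169

1296/169


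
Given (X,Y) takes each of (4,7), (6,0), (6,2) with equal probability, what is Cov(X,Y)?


E[X]=16/3, E[Y]=3, E[XY]=40/3
Cov(X,Y) = E[XY] - E[X]E[Y] = 40/3 - 16/3*3 = -8/3

-8/3


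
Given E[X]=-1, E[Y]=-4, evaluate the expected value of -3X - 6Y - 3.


E[-3X - 6Y - 3] = -3*E[X] - 6*E[Y] - 3
= (-3)*(-1) + (-6)*(-4) + (-3)
= 3 + 24 - 3 = 24

24


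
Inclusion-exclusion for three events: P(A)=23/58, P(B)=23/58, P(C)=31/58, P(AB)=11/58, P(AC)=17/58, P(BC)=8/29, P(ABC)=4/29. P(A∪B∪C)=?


P(A∪B∪C) = P(A)+P(B)+P(C) - P(AB)-P(AC)-P(BC) + P(ABC)
= 23/58+23/58+31/58 - 11/58-17/58-8/29 + 4/29
= 41/58

41/58


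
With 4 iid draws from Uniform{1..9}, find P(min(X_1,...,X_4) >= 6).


P(min >= 6) = P(all X_i >= 6) = (P(X_1 >= 6))^4
= (4/9)^4 = 256/6561

256/6561


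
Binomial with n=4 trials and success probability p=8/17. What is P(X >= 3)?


P(X>=3) = P(X=3) + P(X=4)
= 18432/83521 + 4096/83521
= 22528/83521

22528/83521


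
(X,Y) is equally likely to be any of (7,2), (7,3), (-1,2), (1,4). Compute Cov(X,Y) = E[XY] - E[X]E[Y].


E[X]=7/2, E[Y]=11/4, E[XY]=37/4
Cov(X,Y) = E[XY] - E[X]E[Y] = 37/4 - 7/2*11/4 = -3/8

-3/8


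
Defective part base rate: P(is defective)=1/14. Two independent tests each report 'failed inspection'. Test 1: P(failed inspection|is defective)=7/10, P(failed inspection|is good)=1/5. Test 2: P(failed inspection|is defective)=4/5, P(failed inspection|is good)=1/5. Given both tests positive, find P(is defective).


After test 1: P(+) = 7/10*1/14 + 1/5*13/14 = 33/140
P(B|+) = (1/20)/(33/140) = 7/33
After test 2 (use post1 as new prior): P(+) = 4/5*7/33 + 1/5*26/33 = 18/55
P(B|+,+) = (28/165)/(18/55) = 14/27

14/27


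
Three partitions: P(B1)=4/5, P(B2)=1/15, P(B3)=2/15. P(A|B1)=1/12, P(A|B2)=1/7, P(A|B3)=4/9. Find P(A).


P(A) = P(A|B1)P(B1) + P(A|B2)P(B2) + P(A|B3)P(B3)
= 1/12*4/5 + 1/7*1/15 + 4/9*2/15
= 1/15 + 1/105 + 8/135 = 128/945

128/945


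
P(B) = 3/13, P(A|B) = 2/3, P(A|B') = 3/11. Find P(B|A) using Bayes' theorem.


P(A) = P(A|B)P(B) + P(A|B')P(B') = 2/3*3/13 + 3/11*10/13 = 4/11
P(B|A) = P(A|B)P(B)/P(A) = (2/13)/(4/11) = 11/26

11/26


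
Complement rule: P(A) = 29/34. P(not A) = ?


P(A') = 1 - P(A) = 1 - 29/34 = 5/34

5/34


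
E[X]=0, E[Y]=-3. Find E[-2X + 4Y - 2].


E[-2X + 4Y - 2] = -2*E[X] + 4*E[Y] - 2
= (-2)*(0) + (4)*(-3) + (-2)
= 0 - 12 - 2 = -14

-14


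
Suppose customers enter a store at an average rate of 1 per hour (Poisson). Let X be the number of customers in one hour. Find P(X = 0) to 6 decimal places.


P(X=0) = e^(-1) * 1^0 / 0!
≈ 0.3678794412 * 1 / 1
≈ 0.367879

0.367879


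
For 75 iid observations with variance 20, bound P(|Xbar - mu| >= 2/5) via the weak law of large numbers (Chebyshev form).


Var(Xbar) = Var(X)/n = 20/75
Chebyshev: P(|Xbar-mu| >= 2/5) <= Var(Xbar)/(2/5)^2 = (4/15)/(4/25) = 5/3
Bound exceeds 1, so trivial bound: 1

1


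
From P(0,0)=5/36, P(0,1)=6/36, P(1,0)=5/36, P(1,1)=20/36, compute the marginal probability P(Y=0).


P(Y=0) = P(0,0)+P(1,0) = 5/36 + 5/36 = 10/36 = 5/18

5/18


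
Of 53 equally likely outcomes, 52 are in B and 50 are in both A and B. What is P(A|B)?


P(A|B) = P(A∩B)/P(B) = (50/53)/(52/53) = 50/52 = 25/26

25/26


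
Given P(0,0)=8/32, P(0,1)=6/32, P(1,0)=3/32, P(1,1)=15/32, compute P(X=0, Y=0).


Read from table: P(X=0, Y=0) = 8/32 = 1/4

1/4


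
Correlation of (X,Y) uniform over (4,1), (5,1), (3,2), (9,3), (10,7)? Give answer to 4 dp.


Cov(X,Y) = 5.0400, Var(X) = 7.7600, Var(Y) = 4.9600
rho = Cov/(sqrt(VarX)*sqrt(VarY)) = 0.8124

0.8124


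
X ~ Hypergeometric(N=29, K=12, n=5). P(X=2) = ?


P(X=2) = C(12,2)*C(17,3) / C(29,5)
= 66*680 / 118755
= 44880/118755 = 2992/7917

2992/7917


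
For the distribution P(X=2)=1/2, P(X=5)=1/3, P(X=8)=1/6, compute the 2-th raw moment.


E[X^2] = sum(x^2 * P(x))
= 4*1/2 + 25*1/3 + 64*1/6
= 21

21


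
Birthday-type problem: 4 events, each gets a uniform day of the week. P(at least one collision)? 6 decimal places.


P(all different) = prod((7-i)/7 for i=0..3) = 0.349854
P(at least one match) = 1 - 0.349854 = 0.650146

0.650146


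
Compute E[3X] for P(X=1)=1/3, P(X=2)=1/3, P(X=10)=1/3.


E[3X] = sum(g(x)*P(x))
= 3*1/3 + 6*1/3 + 30*1/3
= 13

13


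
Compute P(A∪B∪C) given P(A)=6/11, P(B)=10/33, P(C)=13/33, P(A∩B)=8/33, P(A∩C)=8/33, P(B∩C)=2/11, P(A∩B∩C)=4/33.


P(A∪B∪C) = P(A)+P(B)+P(C) - P(AB)-P(AC)-P(BC) + P(ABC)
= 6/11+10/33+13/33 - 8/33-8/33-2/11 + 4/33
= 23/33

23/33


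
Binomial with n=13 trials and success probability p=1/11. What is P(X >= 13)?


P(X>=13) = P(X=13)
= 1/34522712143931
= 1/34522712143931

1/34522712143931


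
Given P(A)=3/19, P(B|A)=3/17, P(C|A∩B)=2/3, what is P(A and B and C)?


P(A∩B∩C) = P(A) * P(B|A) * P(C|A∩B)
= 3/19 * 3/17 * 2/3
= 9/323 * 2/3 = 6/323

6/323


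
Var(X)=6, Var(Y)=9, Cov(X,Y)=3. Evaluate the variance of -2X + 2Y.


Var(-2X + 2Y) = (-2)^2*Var(X) + 2^2*Var(Y) + 2*(-2)*2*Cov(X,Y)
= 4*6 + 4*9 - 8*3
= 24 + 36 - 24 = 36

36


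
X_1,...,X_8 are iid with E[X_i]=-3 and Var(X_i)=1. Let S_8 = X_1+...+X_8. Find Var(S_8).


By independence, Var(S_n) = n*Var(X_1) = 8*1 = 8

8


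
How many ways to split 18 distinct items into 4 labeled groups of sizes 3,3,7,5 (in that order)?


18! = 6402373705728000
Denominator: 3!=6 * 3!=6 * 7!=5040 * 5!=120
Coefficient = 6402373705728000 / 21772800 = 294053760

294053760


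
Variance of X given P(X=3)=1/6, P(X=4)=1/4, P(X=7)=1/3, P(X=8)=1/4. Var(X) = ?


E[X] = 35/6, E[X^2] = 227/6
Var(X) = E[X^2] - (E[X])^2 = 227/6 - (35/6)^2 = 137/36

137/36


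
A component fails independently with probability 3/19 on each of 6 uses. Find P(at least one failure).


P(at least one) = 1 - P(none)
P(none) = (1 - 3/19)^6 = (16/19)^6 = 16777216/47045881
P(at least one) = 1 - 16777216/47045881 = 30268665/47045881

30268665/47045881


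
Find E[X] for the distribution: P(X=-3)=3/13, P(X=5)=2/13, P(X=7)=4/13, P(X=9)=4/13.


E[X] = sum(x * P(x))
= -3*3/13 + 5*2/13 + 7*4/13 + 9*4/13
= 5

5


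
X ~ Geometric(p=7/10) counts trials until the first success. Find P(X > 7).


P(X > 7) = P(first 7 trials all fail) = (1-p)^7 = (3/10)^7 = 2187/10000000

2187/10000000


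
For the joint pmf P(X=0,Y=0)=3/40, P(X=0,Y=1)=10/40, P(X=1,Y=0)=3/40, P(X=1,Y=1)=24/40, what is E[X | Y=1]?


P(Y=1) = 34/40
E[X|Y=1] = (0*10 + 1*24)/34 = 24/34 = 12/17

12/17


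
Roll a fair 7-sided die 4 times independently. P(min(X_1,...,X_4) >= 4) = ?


P(min >= 4) = P(all X_i >= 4) = (P(X_1 >= 4))^4
= (4/7)^4 = 256/2401

256/2401


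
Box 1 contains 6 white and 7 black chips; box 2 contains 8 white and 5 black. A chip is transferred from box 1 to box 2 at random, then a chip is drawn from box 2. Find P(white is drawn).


P(transfer white) = 6/13; P(transfer black) = 7/13
If white transferred: Urn II has 9 white of 14, so P(white|white moved) = 9/14
If black transferred: Urn II has 8 white of 14, so P(white|black moved) = 4/7
By total probability: P(white) = 6/13*9/14 + 7/13*4/7 = 55/91

55/91


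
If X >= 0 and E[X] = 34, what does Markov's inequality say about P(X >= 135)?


Markov: P(X >= a) <= E[X]/a
P(X >= 135) <= 34/135

34/135


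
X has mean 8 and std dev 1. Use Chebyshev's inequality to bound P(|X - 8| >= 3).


k = 3/1 = 3
Chebyshev: P(|X-mu| >= k*sigma) <= 1/k^2 = 1/3^2 = 1/9

1/9


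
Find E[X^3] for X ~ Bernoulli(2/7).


For Bernoulli: X in {0,1}
E[X^3] = 0^3*(1-2/7) + 1^3*2/7 = 2/7

2/7


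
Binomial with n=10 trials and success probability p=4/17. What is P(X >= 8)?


P(X>=8) = P(X=8) + P(X=9) + P(X=10)
= 498401280/2015993900449 + 34078720/2015993900449 + 1048576/2015993900449
= 533528576/2015993900449

533528576/2015993900449


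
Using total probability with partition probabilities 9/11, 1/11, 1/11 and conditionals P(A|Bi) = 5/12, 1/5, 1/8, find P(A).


P(A) = P(A|B1)P(B1) + P(A|B2)P(B2) + P(A|B3)P(B3)
= 5/12*9/11 + 1/5*1/11 + 1/8*1/11
= 15/44 + 1/55 + 1/88 = 163/440

163/440


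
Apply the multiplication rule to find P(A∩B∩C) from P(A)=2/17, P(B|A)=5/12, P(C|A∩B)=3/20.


P(A∩B∩C) = P(A) * P(B|A) * P(C|A∩B)
= 2/17 * 5/12 * 3/20
= 5/102 * 3/20 = 1/136

1/136


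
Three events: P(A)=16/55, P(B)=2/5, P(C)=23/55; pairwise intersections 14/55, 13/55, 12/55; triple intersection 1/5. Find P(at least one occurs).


P(A∪B∪C) = P(A)+P(B)+P(C) - P(AB)-P(AC)-P(BC) + P(ABC)
= 16/55+2/5+23/55 - 14/55-13/55-12/55 + 1/5
= 3/5

3/5


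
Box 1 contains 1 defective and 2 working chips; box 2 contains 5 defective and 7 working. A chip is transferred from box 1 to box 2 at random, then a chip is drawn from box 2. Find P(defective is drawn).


P(transfer defective) = 1/3; P(transfer working) = 2/3
If defective transferred: Urn II has 6 defective of 13, so P(defective|defective moved) = 6/13
If working transferred: Urn II has 5 defective of 13, so P(defective|working moved) = 5/13
By total probability: P(defective) = 1/3*6/13 + 2/3*5/13 = 16/39

16/39


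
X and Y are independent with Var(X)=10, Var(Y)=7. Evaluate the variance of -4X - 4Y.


Independence => Cov(X,Y)=0
Var(-4X - 4Y) = (-4)^2*Var(X) + (-4)^2*Var(Y)
= 16*10 + 16*7 = 272

272


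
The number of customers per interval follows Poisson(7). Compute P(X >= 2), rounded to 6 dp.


P(X>=2) = 1 - P(X<=1) = 1 - (e^(-7)*7^0/0! + e^(-7)*7^1/1!)
≈ 1 - (0.0009118820 + 0.0063831738)
= 1 - 0.0072950558 = 0.9927049442
≈ 0.992705

0.992705


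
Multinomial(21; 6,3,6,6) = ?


21! = 51090942171709440000
Denominator: 6!=720 * 3!=6 * 6!=720 * 6!=720
Coefficient = 51090942171709440000 / 2239488000 = 22813670880

22813670880


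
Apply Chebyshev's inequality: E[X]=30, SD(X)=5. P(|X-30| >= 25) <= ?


k = 25/5 = 5
Chebyshev: P(|X-mu| >= k*sigma) <= 1/k^2 = 1/5^2 = 1/25

1/25


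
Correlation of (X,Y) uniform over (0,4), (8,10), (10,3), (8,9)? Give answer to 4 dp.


Cov(X,Y) = 3.2500, Var(X) = 14.7500, Var(Y) = 9.2500
rho = Cov/(sqrt(VarX)*sqrt(VarY)) = 0.2782

0.2782


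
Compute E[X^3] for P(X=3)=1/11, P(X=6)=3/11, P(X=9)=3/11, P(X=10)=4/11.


E[X^3] = sum(g(x)*P(x))
= 27*1/11 + 216*3/11 + 729*3/11 + 1000*4/11
= 6862/11

6862/11


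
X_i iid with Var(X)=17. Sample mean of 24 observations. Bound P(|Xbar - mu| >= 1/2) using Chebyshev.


Var(Xbar) = Var(X)/n = 17/24
Chebyshev: P(|Xbar-mu| >= 1/2) <= Var(Xbar)/(1/2)^2 = (17/24)/(1/4) = 17/6
Bound exceeds 1, so trivial bound: 1

1


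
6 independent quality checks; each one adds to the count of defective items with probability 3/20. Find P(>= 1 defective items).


P(at least one) = 1 - P(none)
P(none) = (1 - 3/20)^6 = (17/20)^6 = 24137569/64000000
P(at least one) = 1 - 24137569/64000000 = 39862431/64000000

39862431/64000000


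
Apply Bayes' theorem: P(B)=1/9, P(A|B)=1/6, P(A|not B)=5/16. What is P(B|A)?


P(A) = P(A|B)P(B) + P(A|B')P(B') = 1/6*1/9 + 5/16*8/9 = 8/27
P(B|A) = P(A|B)P(B)/P(A) = (1/54)/(8/27) = 1/16

1/16


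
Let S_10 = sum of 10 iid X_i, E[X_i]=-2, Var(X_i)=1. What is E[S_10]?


E[S_n] = n*E[X_1] = 10*-2 = -20

-20


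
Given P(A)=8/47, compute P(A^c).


P(A') = 1 - P(A) = 1 - 8/47 = 39/47

39/47


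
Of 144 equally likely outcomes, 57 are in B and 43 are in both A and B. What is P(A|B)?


P(A|B) = P(A∩B)/P(B) = (43/144)/(57/144) = 43/57

43/57


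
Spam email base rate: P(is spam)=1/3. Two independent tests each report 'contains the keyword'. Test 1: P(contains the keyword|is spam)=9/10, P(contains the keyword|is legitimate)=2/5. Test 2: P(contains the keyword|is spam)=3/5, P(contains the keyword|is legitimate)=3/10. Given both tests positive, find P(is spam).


After test 1: P(+) = 9/10*1/3 + 2/5*2/3 = 17/30
P(B|+) = (3/10)/(17/30) = 9/17
After test 2 (use post1 as new prior): P(+) = 3/5*9/17 + 3/10*8/17 = 39/85
P(B|+,+) = (27/85)/(39/85) = 9/13

9/13


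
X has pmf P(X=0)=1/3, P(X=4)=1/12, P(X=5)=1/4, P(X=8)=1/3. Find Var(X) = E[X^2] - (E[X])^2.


E[X] = 17/4, E[X^2] = 347/12
Var(X) = E[X^2] - (E[X])^2 = 347/12 - (17/4)^2 = 521/48

521/48


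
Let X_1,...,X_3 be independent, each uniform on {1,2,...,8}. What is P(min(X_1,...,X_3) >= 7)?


P(min >= 7) = P(all X_i >= 7) = (P(X_1 >= 7))^3
= (2/8)^3 = (1/4)^3 = 1/64

1/64


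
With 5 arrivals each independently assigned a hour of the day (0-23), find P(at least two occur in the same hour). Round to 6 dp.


P(all different) = prod((24-i)/24 for i=0..4) = 0.640553
P(at least one match) = 1 - 0.640553 = 0.359447

0.359447


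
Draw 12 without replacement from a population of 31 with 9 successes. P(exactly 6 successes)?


P(X=6) = C(9,6)*C(22,6) / C(31,12)
= 84*74613 / 141120525
= 6267492/141120525 = 298452/6720025

298452/6720025


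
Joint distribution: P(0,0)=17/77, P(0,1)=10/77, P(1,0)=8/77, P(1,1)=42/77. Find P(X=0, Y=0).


Read from table: P(X=0, Y=0) = 17/77

17/77


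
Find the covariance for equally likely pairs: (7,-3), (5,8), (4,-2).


E[X]=16/3, E[Y]=1, E[XY]=11/3
Cov(X,Y) = E[XY] - E[X]E[Y] = 11/3 - 16/3*1 = -5/3

-5/3


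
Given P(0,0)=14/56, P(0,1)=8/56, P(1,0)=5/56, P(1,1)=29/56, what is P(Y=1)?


P(Y=1) = P(0,1)+P(1,1) = 8/56 + 29/56 = 37/56

37/56


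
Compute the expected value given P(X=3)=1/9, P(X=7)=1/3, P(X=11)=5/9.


E[X] = sum(x * P(x))
= 3*1/9 + 7*1/3 + 11*5/9
= 79/9

79/9


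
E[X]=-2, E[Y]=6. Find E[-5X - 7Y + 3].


E[-5X - 7Y + 3] = -5*E[X] - 7*E[Y] + 3
= (-5)*(-2) + (-7)*(6) + (3)
= 10 - 42 + 3 = -29

-29


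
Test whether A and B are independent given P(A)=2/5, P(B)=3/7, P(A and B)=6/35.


P(A)*P(B) = 2/5*3/7 = 6/35
P(A∩B) = 6/35, which equals P(A)P(B), so independent

Yes, A and B are independent


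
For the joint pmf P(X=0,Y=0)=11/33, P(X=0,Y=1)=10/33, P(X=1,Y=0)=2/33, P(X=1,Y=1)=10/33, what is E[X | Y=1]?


P(Y=1) = 20/33
E[X|Y=1] = (0*10 + 1*10)/20 = 10/20 = 1/2

1/2


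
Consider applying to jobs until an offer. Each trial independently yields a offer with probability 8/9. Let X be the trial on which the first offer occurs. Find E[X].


For geometric (trials until first success), E[X] = 1/p = 1/(8/9) = 9/8

9/8


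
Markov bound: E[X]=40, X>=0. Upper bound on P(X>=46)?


Markov: P(X >= a) <= E[X]/a
P(X >= 46) <= 40/46 = 20/23

20/23


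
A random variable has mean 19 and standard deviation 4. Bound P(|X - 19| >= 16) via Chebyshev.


k = 16/4 = 4
Chebyshev: P(|X-mu| >= k*sigma) <= 1/k^2 = 1/4^2 = 1/16

1/16


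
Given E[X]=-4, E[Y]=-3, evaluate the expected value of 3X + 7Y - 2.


E[3X + 7Y - 2] = 3*E[X] + 7*E[Y] - 2
= (3)*(-4) + (7)*(-3) + (-2)
= -12 - 21 - 2 = -35

-35


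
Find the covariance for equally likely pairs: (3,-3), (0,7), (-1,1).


E[X]=2/3, E[Y]=5/3, E[XY]=-10/3
Cov(X,Y) = E[XY] - E[X]E[Y] = -10/3 - 2/3*5/3 = -40/9

-40/9


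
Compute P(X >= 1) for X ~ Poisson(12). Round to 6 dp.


P(X>=1) = 1 - P(X<=0) = 1 - (e^(-12)*12^0/0!)
≈ 1 - 0.0000061442 = 0.9999938558
≈ 0.999994

0.999994


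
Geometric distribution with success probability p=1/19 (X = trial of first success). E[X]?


For geometric (trials until first success), E[X] = 1/p = 1/(1/19) = 19

19


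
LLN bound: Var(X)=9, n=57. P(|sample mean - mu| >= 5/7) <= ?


Var(Xbar) = Var(X)/n = 9/57
Chebyshev: P(|Xbar-mu| >= 5/7) <= Var(Xbar)/(5/7)^2 = (3/19)/(25/49) = 147/475

147/475


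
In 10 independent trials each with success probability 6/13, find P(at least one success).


P(at least one) = 1 - P(none)
P(none) = (1 - 6/13)^10 = (7/13)^10 = 282475249/137858491849
P(at least one) = 1 - 282475249/137858491849 = 137576016600/137858491849

137576016600/137858491849


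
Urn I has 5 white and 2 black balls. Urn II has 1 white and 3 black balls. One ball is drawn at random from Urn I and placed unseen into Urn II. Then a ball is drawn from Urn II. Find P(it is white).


P(transfer white) = 5/7; P(transfer black) = 2/7
If white transferred: Urn II has 2 white of 5, so P(white|white moved) = 2/5
If black transferred: Urn II has 1 white of 5, so P(white|black moved) = 1/5
By total probability: P(white) = 5/7*2/5 + 2/7*1/5 = 12/35

12/35


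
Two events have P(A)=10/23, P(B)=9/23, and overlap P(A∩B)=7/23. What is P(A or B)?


P(A∪B) = P(A) + P(B) - P(A∩B)
= 10/23 + 9/23 - 7/23 = 12/23

12/23


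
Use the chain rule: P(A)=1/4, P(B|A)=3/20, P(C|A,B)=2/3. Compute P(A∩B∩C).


P(A∩B∩C) = P(A) * P(B|A) * P(C|A∩B)
= 1/4 * 3/20 * 2/3
= 3/80 * 2/3 = 1/40

1/40


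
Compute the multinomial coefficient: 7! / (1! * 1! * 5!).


7! = 5040
Denominator: 1!=1 * 1!=1 * 5!=120
Coefficient = 5040 / 120 = 42

42


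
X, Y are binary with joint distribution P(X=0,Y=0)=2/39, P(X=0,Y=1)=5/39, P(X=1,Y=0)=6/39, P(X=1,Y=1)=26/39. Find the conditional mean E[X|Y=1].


P(Y=1) = 31/39
E[X|Y=1] = (0*5 + 1*26)/31 = 26/31

26/31


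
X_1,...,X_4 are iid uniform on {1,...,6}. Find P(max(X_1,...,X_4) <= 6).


P(max <= 6) = P(all X_i <= 6) = (P(X_1 <= 6))^4
= (6/6)^4 = 1^4 = 1

1


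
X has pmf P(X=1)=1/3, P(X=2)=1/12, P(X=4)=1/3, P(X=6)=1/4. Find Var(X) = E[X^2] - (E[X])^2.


E[X] = 10/3, E[X^2] = 15
Var(X) = E[X^2] - (E[X])^2 = 15 - (10/3)^2 = 35/9

35/9


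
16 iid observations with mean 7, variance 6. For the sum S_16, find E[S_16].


E[S_n] = n*E[X_1] = 16*7 = 112

112


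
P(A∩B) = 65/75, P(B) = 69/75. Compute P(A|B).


P(A|B) = P(A∩B)/P(B) = (65/75)/(69/75) = 65/69

65/69


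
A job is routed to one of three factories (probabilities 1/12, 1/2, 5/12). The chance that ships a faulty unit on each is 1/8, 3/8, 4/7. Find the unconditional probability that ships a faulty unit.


P(A) = P(A|B1)P(B1) + P(A|B2)P(B2) + P(A|B3)P(B3)
= 1/8*1/12 + 3/8*1/2 + 4/7*5/12
= 1/96 + 3/16 + 5/21 = 293/672

293/672


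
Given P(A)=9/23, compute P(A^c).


P(A') = 1 - P(A) = 1 - 9/23 = 14/23

14/23


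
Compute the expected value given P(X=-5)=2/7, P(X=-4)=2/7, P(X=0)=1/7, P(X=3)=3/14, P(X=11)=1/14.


E[X] = sum(x * P(x))
= -5*2/7 - 4*2/7 + 0*1/7 + 3*3/14 + 11*1/14
= -8/7

-8/7


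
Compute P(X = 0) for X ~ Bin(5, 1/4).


P(X=0) = C(5,0) * p^0 * (1-p)^5
= 1 * 1 * 243/1024
= 243/1024

243/1024


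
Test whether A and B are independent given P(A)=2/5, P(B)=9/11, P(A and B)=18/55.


P(A)*P(B) = 2/5*9/11 = 18/55
P(A∩B) = 18/55, which equals P(A)P(B), so independent

Yes, A and B are independent


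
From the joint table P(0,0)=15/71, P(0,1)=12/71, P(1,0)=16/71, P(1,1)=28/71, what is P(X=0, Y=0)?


Read from table: P(X=0, Y=0) = 15/71

15/71


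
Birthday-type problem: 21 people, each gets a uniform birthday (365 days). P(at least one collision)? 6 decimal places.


P(all different) = prod((365-i)/365 for i=0..20) = 0.556312
P(at least one match) = 1 - 0.556312 = 0.443688

0.443688


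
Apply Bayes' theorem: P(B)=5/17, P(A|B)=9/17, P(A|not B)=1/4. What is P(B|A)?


P(A) = P(A|B)P(B) + P(A|B')P(B') = 9/17*5/17 + 1/4*12/17 = 96/289
P(B|A) = P(A|B)P(B)/P(A) = (45/289)/(96/289) = 15/32

15/32


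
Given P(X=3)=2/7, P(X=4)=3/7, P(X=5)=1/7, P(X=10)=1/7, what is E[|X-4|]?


E[|X-4|] = sum(g(x)*P(x))
= 1*2/7 + 0*3/7 + 1*1/7 + 6*1/7
= 9/7

9/7


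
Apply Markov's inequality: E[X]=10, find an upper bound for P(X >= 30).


Markov: P(X >= a) <= E[X]/a
P(X >= 30) <= 10/30 = 1/3

1/3


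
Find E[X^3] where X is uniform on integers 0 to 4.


E[X^3] = (1/5) * sum(x^3 for x=0..4)
= 100/5 = 20

20


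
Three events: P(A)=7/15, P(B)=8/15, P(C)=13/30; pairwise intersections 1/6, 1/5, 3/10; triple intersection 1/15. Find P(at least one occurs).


P(A∪B∪C) = P(A)+P(B)+P(C) - P(AB)-P(AC)-P(BC) + P(ABC)
= 7/15+8/15+13/30 - 1/6-1/5-3/10 + 1/15
= 5/6

5/6


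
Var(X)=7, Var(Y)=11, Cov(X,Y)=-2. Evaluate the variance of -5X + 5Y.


Var(-5X + 5Y) = (-5)^2*Var(X) + 5^2*Var(Y) + 2*(-5)*5*Cov(X,Y)
= 25*7 + 25*11 - 50*(-2)
= 175 + 275 + 100 = 550

550


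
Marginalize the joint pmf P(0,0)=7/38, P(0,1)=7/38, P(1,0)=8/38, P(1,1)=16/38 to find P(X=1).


P(X=1) = P(1,0)+P(1,1) = 8/38 + 16/38 = 24/38 = 12/19

12/19


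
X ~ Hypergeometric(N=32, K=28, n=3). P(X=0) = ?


P(X=0) = C(28,0)*C(4,3) / C(32,3)
= 1*4 / 4960
= 4/4960 = 1/1240

1/1240


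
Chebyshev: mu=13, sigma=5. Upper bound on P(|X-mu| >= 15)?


k = 15/5 = 3
Chebyshev: P(|X-mu| >= k*sigma) <= 1/k^2 = 1/3^2 = 1/9

1/9


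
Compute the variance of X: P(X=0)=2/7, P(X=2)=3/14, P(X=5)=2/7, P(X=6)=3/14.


E[X] = 22/7, E[X^2] = 110/7
Var(X) = E[X^2] - (E[X])^2 = 110/7 - (22/7)^2 = 286/49

286/49


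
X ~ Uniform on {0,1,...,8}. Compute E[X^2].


E[X^2] = (1/9) * sum(x^2 for x=0..8)
= 204/9 = 68/3

68/3


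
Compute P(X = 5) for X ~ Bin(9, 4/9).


P(X=5) = C(9,5) * p^5 * (1-p)^4
= 126 * 1024/59049 * 625/6561
= 8960000/43046721

8960000/43046721


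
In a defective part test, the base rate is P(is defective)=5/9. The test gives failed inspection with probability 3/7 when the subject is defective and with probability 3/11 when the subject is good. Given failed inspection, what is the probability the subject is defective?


P(A) = P(A|B)P(B) + P(A|B')P(B') = 3/7*5/9 + 3/11*4/9 = 83/231
P(B|A) = P(A|B)P(B)/P(A) = (5/21)/(83/231) = 55/83

55/83


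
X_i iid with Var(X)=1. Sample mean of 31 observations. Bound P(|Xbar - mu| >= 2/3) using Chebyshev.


Var(Xbar) = Var(X)/n = 1/31
Chebyshev: P(|Xbar-mu| >= 2/3) <= Var(Xbar)/(2/3)^2 = (1/31)/(4/9) = 9/124

9/124


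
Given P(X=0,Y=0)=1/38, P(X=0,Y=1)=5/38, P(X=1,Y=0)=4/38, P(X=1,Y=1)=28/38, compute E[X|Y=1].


P(Y=1) = 33/38
E[X|Y=1] = (0*5 + 1*28)/33 = 28/33

28/33


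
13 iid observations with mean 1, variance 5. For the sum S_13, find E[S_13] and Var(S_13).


E[S_n] = n*mu = 13*1 = 13
Var(S_n) = n*sigma^2 = 13*5 = 65

E[S_13]=13, Var(S_13)=65


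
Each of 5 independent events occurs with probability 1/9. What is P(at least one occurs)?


P(at least one) = 1 - P(none)
P(none) = (1 - 1/9)^5 = (8/9)^5 = 32768/59049
P(at least one) = 1 - 32768/59049 = 26281/59049

26281/59049


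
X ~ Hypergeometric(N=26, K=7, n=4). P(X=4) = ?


P(X=4) = C(7,4)*C(19,0) / C(26,4)
= 35*1 / 14950
= 35/14950 = 7/2990

7/2990


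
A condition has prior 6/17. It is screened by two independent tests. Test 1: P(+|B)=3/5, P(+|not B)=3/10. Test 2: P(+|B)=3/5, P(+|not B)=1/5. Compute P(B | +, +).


After test 1: P(+) = 3/5*6/17 + 3/10*11/17 = 69/170
P(B|+) = (18/85)/(69/170) = 12/23
After test 2 (use post1 as new prior): P(+) = 3/5*12/23 + 1/5*11/23 = 47/115
P(B|+,+) = (36/115)/(47/115) = 36/47

36/47


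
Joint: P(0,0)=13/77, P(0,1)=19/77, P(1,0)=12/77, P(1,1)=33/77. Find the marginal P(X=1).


P(X=1) = P(1,0)+P(1,1) = 12/77 + 33/77 = 45/77

45/77


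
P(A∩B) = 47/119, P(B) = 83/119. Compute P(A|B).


P(A|B) = P(A∩B)/P(B) = (47/119)/(83/119) = 47/83

47/83


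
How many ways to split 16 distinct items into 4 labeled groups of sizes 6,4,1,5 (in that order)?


16! = 20922789888000
Denominator: 6!=720 * 4!=24 * 1!=1 * 5!=120
Coefficient = 20922789888000 / 2073600 = 10090080

10090080


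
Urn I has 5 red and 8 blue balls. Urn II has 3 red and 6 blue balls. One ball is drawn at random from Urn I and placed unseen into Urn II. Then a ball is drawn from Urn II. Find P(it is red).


P(transfer red) = 5/13; P(transfer blue) = 8/13
If red transferred: Urn II has 4 red of 10, so P(red|red moved) = 2/5
If blue transferred: Urn II has 3 red of 10, so P(red|blue moved) = 3/10
By total probability: P(red) = 5/13*2/5 + 8/13*3/10 = 22/65

22/65


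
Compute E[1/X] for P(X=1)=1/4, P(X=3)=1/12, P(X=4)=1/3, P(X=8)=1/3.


E[1/X] = sum(g(x)*P(x))
= 1*1/4 + 1/3*1/12 + 1/4*1/3 + 1/8*1/3
= 29/72

29/72


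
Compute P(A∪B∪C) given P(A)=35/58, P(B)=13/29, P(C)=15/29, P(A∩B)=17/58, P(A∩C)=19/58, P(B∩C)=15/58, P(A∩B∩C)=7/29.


P(A∪B∪C) = P(A)+P(B)+P(C) - P(AB)-P(AC)-P(BC) + P(ABC)
= 35/58+13/29+15/29 - 17/58-19/58-15/58 + 7/29
= 27/29

27/29


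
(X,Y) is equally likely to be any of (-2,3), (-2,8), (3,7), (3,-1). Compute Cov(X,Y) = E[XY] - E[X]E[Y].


E[X]=1/2, E[Y]=17/4, E[XY]=-1
Cov(X,Y) = E[XY] - E[X]E[Y] = -1 - 1/2*17/4 = -25/8

-25/8


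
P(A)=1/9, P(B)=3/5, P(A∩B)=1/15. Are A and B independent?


P(A)*P(B) = 1/9*3/5 = 1/15
P(A∩B) = 1/15, which equals P(A)P(B), so independent

Yes, A and B are independent


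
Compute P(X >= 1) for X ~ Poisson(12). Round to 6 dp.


P(X>=1) = 1 - P(X<=0) = 1 - (e^(-12)*12^0/0!)
≈ 1 - 0.0000061442 = 0.9999938558
≈ 0.999994

0.999994


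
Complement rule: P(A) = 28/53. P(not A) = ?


P(A') = 1 - P(A) = 1 - 28/53 = 25/53

25/53


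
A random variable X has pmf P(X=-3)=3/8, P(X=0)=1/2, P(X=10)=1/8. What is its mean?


E[X] = sum(x * P(x))
= -3*3/8 + 0*1/2 + 10*1/8
= 1/8

1/8


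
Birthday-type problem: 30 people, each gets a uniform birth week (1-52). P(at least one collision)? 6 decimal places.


P(all different) = prod((52-i)/52 for i=0..29) = 0.000024
P(at least one match) = 1 - 0.000024 = 0.999976

0.999976


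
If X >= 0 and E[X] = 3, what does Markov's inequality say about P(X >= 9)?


Markov: P(X >= a) <= E[X]/a
P(X >= 9) <= 3/9 = 1/3

1/3


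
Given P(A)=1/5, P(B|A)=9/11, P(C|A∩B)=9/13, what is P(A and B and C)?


P(A∩B∩C) = P(A) * P(B|A) * P(C|A∩B)
= 1/5 * 9/11 * 9/13
= 9/55 * 9/13 = 81/715

81/715


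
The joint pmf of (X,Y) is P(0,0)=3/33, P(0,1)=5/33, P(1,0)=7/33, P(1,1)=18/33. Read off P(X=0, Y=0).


Read from table: P(X=0, Y=0) = 3/33 = 1/11

1/11


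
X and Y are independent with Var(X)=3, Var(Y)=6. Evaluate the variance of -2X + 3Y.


Independence => Cov(X,Y)=0
Var(-2X + 3Y) = (-2)^2*Var(X) + 3^2*Var(Y)
= 4*3 + 9*6 = 66

66


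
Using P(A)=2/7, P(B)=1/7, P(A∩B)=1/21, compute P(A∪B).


P(A∪B) = P(A) + P(B) - P(A∩B)
= 2/7 + 1/7 - 1/21 = 8/21

8/21


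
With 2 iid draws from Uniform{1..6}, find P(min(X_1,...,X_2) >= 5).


P(min >= 5) = P(all X_i >= 5) = (P(X_1 >= 5))^2
= (2/6)^2 = (1/3)^2 = 1/9

1/9


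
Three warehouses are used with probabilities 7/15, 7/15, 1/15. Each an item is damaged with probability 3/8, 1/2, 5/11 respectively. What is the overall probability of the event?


P(A) = P(A|B1)P(B1) + P(A|B2)P(B2) + P(A|B3)P(B3)
= 3/8*7/15 + 1/2*7/15 + 5/11*1/15
= 7/40 + 7/30 + 1/33 = 193/440

193/440


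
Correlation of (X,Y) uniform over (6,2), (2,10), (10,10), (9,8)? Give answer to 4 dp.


Cov(X,Y) = 0.3750, Var(X) = 9.6875, Var(Y) = 10.7500
rho = Cov/(sqrt(VarX)*sqrt(VarY)) = 0.0367

0.0367


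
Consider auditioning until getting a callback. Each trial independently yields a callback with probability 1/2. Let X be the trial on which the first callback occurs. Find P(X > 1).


P(X > 1) = P(first 1 trials all fail) = (1-p)^1 = (1/2)^1 = 1/2

1/2


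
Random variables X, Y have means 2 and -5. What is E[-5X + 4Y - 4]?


E[-5X + 4Y - 4] = -5*E[X] + 4*E[Y] - 4
= (-5)*(2) + (4)*(-5) + (-4)
= -10 - 20 - 4 = -34

-34


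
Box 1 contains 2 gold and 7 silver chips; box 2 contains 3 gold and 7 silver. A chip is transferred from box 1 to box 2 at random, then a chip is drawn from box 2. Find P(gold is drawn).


P(transfer gold) = 2/9; P(transfer silver) = 7/9
If gold transferred: Urn II has 4 gold of 11, so P(gold|gold moved) = 4/11
If silver transferred: Urn II has 3 gold of 11, so P(gold|silver moved) = 3/11
By total probability: P(gold) = 2/9*4/11 + 7/9*3/11 = 29/99

29/99


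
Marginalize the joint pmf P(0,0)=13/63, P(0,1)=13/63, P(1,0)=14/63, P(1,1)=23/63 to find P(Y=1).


P(Y=1) = P(0,1)+P(1,1) = 13/63 + 23/63 = 36/63 = 4/7

4/7


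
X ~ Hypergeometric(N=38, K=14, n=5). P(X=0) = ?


P(X=0) = C(14,0)*C(24,5) / C(38,5)
= 1*42504 / 501942
= 42504/501942 = 1012/11951

1012/11951


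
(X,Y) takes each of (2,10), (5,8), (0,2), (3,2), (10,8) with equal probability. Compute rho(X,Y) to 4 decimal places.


Cov(X,Y) = 5.2000, Var(X) = 11.6000, Var(Y) = 11.2000
rho = Cov/(sqrt(VarX)*sqrt(VarY)) = 0.4562

0.4562


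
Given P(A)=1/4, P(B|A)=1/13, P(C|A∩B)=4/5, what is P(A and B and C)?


P(A∩B∩C) = P(A) * P(B|A) * P(C|A∩B)
= 1/4 * 1/13 * 4/5
= 1/52 * 4/5 = 1/65

1/65


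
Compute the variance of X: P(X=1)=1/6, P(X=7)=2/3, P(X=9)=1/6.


E[X] = 19/3, E[X^2] = 139/3
Var(X) = E[X^2] - (E[X])^2 = 139/3 - (19/3)^2 = 56/9

56/9


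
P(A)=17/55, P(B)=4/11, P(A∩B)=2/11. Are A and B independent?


P(A)*P(B) = 17/55*4/11 = 68/605
P(A∩B) = 2/11 != 68/605, so not independent

No, A and B are not independent


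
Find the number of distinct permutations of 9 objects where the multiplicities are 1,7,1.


9! = 362880
Denominator: 1!=1 * 7!=5040 * 1!=1
Coefficient = 362880 / 5040 = 72

72


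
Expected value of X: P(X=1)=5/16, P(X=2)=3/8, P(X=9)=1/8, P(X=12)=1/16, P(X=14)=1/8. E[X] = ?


E[X] = sum(x * P(x))
= 1*5/16 + 2*3/8 + 9*1/8 + 12*1/16 + 14*1/8
= 75/16

75/16


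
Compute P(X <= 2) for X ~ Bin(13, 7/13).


P(X<=2) = P(X=0) + P(X=1) + P(X=2)
= 13060694016/302875106592253 + 15237476352/23298085122481 + 106662334464/23298085122481
= 1597758234624/302875106592253

1597758234624/302875106592253


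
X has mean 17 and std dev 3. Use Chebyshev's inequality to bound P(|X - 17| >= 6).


k = 6/3 = 2
Chebyshev: P(|X-mu| >= k*sigma) <= 1/k^2 = 1/2^2 = 1/4

1/4


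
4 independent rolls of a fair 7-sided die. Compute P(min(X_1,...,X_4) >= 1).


P(min >= 1) = P(all X_i >= 1) = (P(X_1 >= 1))^4
= (7/7)^4 = 1^4 = 1

1


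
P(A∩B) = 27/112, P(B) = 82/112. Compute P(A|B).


P(A|B) = P(A∩B)/P(B) = (27/112)/(82/112) = 27/82

27/82


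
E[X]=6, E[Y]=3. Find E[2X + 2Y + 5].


E[2X + 2Y + 5] = 2*E[X] + 2*E[Y] + 5
= (2)*(6) + (2)*(3) + (5)
= 12 + 6 + 5 = 23

23


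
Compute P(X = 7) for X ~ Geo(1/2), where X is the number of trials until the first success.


P(X=7) = (1-p)^6 * p = (1/2)^6 * 1/2
= 1/64 * 1/2 = 1/128

1/128


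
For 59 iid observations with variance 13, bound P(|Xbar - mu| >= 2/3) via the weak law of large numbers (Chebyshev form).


Var(Xbar) = Var(X)/n = 13/59
Chebyshev: P(|Xbar-mu| >= 2/3) <= Var(Xbar)/(2/3)^2 = (13/59)/(4/9) = 117/236

117/236


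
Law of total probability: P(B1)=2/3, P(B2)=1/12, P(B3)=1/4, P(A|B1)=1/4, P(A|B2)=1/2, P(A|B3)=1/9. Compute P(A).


P(A) = P(A|B1)P(B1) + P(A|B2)P(B2) + P(A|B3)P(B3)
= 1/4*2/3 + 1/2*1/12 + 1/9*1/4
= 1/6 + 1/24 + 1/36 = 17/72

17/72


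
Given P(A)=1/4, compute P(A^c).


P(A') = 1 - P(A) = 1 - 1/4 = 3/4

3/4


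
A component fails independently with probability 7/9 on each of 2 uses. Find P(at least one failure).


P(at least one) = 1 - P(none)
P(none) = (1 - 7/9)^2 = (2/9)^2 = 4/81
P(at least one) = 1 - 4/81 = 77/81

77/81


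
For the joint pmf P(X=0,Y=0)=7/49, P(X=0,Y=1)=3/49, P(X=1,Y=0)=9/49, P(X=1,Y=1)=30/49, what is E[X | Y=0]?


P(Y=0) = 16/49
E[X|Y=0] = (0*7 + 1*9)/16 = 9/16

9/16


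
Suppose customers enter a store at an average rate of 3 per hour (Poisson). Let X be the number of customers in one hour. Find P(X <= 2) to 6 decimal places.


P(X<=2) = e^(-3)*3^0/0! + e^(-3)*3^1/1! + e^(-3)*3^2/2!
≈ 0.0497870684 + 0.1493612051 + 0.2240418077
= 0.4231900812
≈ 0.423190

0.423190


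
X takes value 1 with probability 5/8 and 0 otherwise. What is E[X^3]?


For Bernoulli: X in {0,1}
E[X^3] = 0^3*(1-5/8) + 1^3*5/8 = 5/8

5/8


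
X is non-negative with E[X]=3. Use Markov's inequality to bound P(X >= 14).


Markov: P(X >= a) <= E[X]/a
P(X >= 14) <= 3/14

3/14


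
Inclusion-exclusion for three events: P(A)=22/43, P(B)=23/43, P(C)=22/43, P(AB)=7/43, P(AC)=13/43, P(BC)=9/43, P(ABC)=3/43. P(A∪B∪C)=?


P(A∪B∪C) = P(A)+P(B)+P(C) - P(AB)-P(AC)-P(BC) + P(ABC)
= 22/43+23/43+22/43 - 7/43-13/43-9/43 + 3/43
= 41/43

41/43


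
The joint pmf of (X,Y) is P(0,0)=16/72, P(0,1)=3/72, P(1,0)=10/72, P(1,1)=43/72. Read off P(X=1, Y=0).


Read from table: P(X=1, Y=0) = 10/72 = 5/36

5/36


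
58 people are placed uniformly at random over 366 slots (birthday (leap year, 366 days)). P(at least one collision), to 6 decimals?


P(all different) = prod((366-i)/366 for i=0..57) = 0.008451
P(at least one match) = 1 - 0.008451 = 0.991549

0.991549


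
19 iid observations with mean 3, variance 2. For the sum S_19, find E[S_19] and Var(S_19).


E[S_n] = n*mu = 19*3 = 57
Var(S_n) = n*sigma^2 = 19*2 = 38

E[S_19]=57, Var(S_19)=38


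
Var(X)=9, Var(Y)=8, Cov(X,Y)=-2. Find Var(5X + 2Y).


Var(5X + 2Y) = 5^2*Var(X) + 2^2*Var(Y) + 2*5*2*Cov(X,Y)
= 25*9 + 4*8 + 20*(-2)
= 225 + 32 - 40 = 217

217


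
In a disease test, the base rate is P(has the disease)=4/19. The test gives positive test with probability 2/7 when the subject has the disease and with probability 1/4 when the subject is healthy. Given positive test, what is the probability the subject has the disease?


P(A) = P(A|B)P(B) + P(A|B')P(B') = 2/7*4/19 + 1/4*15/19 = 137/532
P(B|A) = P(A|B)P(B)/P(A) = (8/133)/(137/532) = 32/137

32/137


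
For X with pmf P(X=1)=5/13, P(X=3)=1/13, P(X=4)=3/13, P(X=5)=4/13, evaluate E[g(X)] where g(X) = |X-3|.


E[|X-3|] = sum(g(x)*P(x))
= 2*5/13 + 0*1/13 + 1*3/13 + 2*4/13
= 21/13

21/13


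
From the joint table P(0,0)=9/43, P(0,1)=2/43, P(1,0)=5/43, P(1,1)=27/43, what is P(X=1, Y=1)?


Read from table: P(X=1, Y=1) = 27/43

27/43


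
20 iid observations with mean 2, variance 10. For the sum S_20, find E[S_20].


E[S_n] = n*E[X_1] = 20*2 = 40

40


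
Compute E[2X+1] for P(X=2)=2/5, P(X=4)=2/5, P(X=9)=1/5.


E[2X+1] = sum(g(x)*P(x))
= 5*2/5 + 9*2/5 + 19*1/5
= 47/5

47/5


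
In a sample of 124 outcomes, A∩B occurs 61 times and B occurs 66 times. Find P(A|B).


P(A|B) = P(A∩B)/P(B) = (61/124)/(66/124) = 61/66

61/66


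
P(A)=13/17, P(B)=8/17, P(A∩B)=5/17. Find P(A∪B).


P(A∪B) = P(A) + P(B) - P(A∩B)
= 13/17 + 8/17 - 5/17 = 16/17

16/17
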